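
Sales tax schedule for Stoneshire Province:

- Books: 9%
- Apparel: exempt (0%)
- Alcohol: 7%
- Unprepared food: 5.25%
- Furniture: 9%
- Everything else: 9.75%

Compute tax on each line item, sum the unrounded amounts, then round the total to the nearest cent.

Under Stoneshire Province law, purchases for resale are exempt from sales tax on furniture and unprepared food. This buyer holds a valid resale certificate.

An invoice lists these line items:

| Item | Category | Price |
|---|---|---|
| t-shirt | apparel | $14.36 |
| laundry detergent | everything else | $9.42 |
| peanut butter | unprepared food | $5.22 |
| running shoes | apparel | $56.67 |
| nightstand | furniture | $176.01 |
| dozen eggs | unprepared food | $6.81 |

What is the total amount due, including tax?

$269.41

T-shirt $14.36: apparel → 0% → $0.00
Laundry detergent $9.42: everything else → 9.75% → $0.91845
Peanut butter $5.22: unprepared food, buyer-exempt → 0% → $0.00
Running shoes $56.67: apparel → 0% → $0.00
Nightstand $176.01: furniture, buyer-exempt → 0% → $0.00
Dozen eggs $6.81: unprepared food, buyer-exempt → 0% → $0.00
Subtotal = $268.49; unrounded tax = $0.91845 → $0.92; total due = $269.41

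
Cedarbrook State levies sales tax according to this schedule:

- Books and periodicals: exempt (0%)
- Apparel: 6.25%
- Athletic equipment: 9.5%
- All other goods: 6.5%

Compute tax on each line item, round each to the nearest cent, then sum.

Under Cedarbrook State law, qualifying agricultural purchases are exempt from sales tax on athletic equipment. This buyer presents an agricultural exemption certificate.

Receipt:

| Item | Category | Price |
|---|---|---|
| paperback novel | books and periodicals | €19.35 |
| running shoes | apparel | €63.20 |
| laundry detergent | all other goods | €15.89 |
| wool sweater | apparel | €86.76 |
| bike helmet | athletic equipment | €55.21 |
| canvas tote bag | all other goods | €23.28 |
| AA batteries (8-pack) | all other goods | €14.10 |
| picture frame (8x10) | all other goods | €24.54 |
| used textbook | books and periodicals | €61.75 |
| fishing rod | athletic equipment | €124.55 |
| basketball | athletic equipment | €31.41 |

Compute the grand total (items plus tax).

€534.47

Paperback novel €19.35: books and periodicals → 0% → €0.00
Running shoes €63.20: apparel → 6.25% → €3.95
Laundry detergent €15.89: all other goods → 6.5% → €1.03
Wool sweater €86.76: apparel → 6.25% → €5.42
Bike helmet €55.21: athletic equipment, buyer-exempt → 0% → €0.00
Canvas tote bag €23.28: all other goods → 6.5% → €1.51
AA batteries (8-pack) €14.10: all other goods → 6.5% → €0.92
Picture frame (8x10) €24.54: all other goods → 6.5% → €1.60
Used textbook €61.75: books and periodicals → 0% → €0.00
Fishing rod €124.55: athletic equipment, buyer-exempt → 0% → €0.00
Basketball €31.41: athletic equipment, buyer-exempt → 0% → €0.00
Subtotal = €520.04; tax = €14.43; total due = €534.47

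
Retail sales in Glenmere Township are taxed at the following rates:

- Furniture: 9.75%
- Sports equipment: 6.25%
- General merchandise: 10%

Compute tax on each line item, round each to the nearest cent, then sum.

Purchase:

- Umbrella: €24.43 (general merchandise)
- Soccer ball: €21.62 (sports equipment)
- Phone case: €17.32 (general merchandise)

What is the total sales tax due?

Umbrella €24.43: general merchandise → 10% → €2.44
Soccer ball €21.62: sports equipment → 6.25% → €1.35
Phone case €17.32: general merchandise → 10% → €1.73
Total tax = €2.44 + €1.35 + €1.73 = €5.52

€5.52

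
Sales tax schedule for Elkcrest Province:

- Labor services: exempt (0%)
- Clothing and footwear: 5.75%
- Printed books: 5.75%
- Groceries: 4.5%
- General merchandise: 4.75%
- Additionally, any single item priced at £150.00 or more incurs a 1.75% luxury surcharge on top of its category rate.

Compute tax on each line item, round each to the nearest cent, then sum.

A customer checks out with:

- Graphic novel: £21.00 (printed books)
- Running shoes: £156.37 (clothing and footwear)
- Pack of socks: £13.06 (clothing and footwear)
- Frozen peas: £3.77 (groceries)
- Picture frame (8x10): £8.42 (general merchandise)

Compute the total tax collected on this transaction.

£14.26

Graphic novel £21.00: printed books → 5.75% → £1.21
Running shoes £156.37: clothing and footwear → 5.75% + 1.75% surcharge = 7.5% → £11.73
Pack of socks £13.06: clothing and footwear → 5.75% → £0.75
Frozen peas £3.77: groceries → 4.5% → £0.17
Picture frame (8x10) £8.42: general merchandise → 4.75% → £0.40
Total tax = £1.21 + £11.73 + £0.75 + £0.17 + £0.40 = £14.26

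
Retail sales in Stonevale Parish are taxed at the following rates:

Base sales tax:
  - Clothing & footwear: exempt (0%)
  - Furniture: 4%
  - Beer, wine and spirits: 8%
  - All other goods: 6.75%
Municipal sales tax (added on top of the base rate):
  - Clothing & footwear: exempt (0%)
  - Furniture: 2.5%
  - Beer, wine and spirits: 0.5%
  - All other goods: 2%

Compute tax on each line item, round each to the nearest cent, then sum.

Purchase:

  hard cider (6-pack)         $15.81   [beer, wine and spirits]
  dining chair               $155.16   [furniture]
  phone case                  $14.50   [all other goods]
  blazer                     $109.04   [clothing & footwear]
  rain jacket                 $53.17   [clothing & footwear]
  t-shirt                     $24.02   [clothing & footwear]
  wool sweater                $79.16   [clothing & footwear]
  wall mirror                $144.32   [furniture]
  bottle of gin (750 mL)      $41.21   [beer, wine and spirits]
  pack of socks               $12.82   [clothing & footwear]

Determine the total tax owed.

$25.58

Hard cider (6-pack) $15.81: beer, wine and spirits → 8% + 0.5% municipal = 8.5% → $1.34
Dining chair $155.16: furniture → 4% + 2.5% municipal = 6.5% → $10.09
Phone case $14.50: all other goods → 6.75% + 2% municipal = 8.75% → $1.27
Blazer $109.04: clothing & footwear → 0% + 0% municipal = 0% → $0.00
Rain jacket $53.17: clothing & footwear → 0% + 0% municipal = 0% → $0.00
T-shirt $24.02: clothing & footwear → 0% + 0% municipal = 0% → $0.00
Wool sweater $79.16: clothing & footwear → 0% + 0% municipal = 0% → $0.00
Wall mirror $144.32: furniture → 4% + 2.5% municipal = 6.5% → $9.38
Bottle of gin (750 mL) $41.21: beer, wine and spirits → 8% + 0.5% municipal = 8.5% → $3.50
Pack of socks $12.82: clothing & footwear → 0% + 0% municipal = 0% → $0.00
Total tax = $1.34 + $10.09 + $1.27 + $9.38 + $3.50 = $25.58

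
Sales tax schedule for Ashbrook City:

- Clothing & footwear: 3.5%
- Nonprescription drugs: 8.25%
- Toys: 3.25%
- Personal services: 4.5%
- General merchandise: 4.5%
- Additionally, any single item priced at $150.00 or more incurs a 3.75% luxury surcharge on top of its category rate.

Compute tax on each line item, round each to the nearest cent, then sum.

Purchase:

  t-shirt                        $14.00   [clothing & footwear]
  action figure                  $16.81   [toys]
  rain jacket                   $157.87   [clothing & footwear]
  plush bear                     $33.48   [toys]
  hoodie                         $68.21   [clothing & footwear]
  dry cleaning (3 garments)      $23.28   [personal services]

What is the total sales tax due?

T-shirt $14.00: clothing & footwear → 3.5% → $0.49
Action figure $16.81: toys → 3.25% → $0.55
Rain jacket $157.87: clothing & footwear → 3.5% + 3.75% surcharge = 7.25% → $11.45
Plush bear $33.48: toys → 3.25% → $1.09
Hoodie $68.21: clothing & footwear → 3.5% → $2.39
Dry cleaning (3 garments) $23.28: personal services → 4.5% → $1.05
Total tax = $0.49 + $0.55 + $11.45 + $1.09 + $2.39 + $1.05 = $17.02

$17.02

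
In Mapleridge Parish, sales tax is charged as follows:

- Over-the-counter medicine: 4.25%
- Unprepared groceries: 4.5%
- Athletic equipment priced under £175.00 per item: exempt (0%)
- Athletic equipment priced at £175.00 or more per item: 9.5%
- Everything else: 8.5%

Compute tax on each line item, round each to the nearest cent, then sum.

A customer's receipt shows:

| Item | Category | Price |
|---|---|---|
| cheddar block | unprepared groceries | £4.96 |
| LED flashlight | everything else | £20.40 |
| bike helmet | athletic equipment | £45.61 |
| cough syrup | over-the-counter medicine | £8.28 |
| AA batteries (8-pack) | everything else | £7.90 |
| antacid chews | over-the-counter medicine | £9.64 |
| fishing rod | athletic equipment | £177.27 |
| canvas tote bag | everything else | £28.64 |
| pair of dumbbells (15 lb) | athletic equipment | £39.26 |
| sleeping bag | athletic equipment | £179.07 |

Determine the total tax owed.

Cheddar block £4.96: unprepared groceries → 4.5% → £0.22
LED flashlight £20.40: everything else → 8.5% → £1.73
Bike helmet £45.61: athletic equipment, under £175.00 → 0% → £0.00
Cough syrup £8.28: over-the-counter medicine → 4.25% → £0.35
AA batteries (8-pack) £7.90: everything else → 8.5% → £0.67
Antacid chews £9.64: over-the-counter medicine → 4.25% → £0.41
Fishing rod £177.27: athletic equipment, £175.00 or more → 9.5% → £16.84
Canvas tote bag £28.64: everything else → 8.5% → £2.43
Pair of dumbbells (15 lb) £39.26: athletic equipment, under £175.00 → 0% → £0.00
Sleeping bag £179.07: athletic equipment, £175.00 or more → 9.5% → £17.01
Total tax = £0.22 + £1.73 + £0.35 + £0.67 + £0.41 + £16.84 + £2.43 + £17.01 = £39.66

£39.66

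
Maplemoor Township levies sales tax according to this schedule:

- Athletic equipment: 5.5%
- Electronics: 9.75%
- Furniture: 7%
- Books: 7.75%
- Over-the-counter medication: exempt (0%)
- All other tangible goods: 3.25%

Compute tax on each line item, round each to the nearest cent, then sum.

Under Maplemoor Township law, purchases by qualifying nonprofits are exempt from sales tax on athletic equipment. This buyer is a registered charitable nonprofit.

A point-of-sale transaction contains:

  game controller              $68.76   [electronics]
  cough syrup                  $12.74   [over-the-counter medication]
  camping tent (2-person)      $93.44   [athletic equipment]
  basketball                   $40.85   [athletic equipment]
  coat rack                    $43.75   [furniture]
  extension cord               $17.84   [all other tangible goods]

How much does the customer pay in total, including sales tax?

$287.72

Game controller $68.76: electronics → 9.75% → $6.70
Cough syrup $12.74: over-the-counter medication → 0% → $0.00
Camping tent (2-person) $93.44: athletic equipment, buyer-exempt → 0% → $0.00
Basketball $40.85: athletic equipment, buyer-exempt → 0% → $0.00
Coat rack $43.75: furniture → 7% → $3.06
Extension cord $17.84: all other tangible goods → 3.25% → $0.58
Subtotal = $277.38; tax = $10.34; total due = $287.72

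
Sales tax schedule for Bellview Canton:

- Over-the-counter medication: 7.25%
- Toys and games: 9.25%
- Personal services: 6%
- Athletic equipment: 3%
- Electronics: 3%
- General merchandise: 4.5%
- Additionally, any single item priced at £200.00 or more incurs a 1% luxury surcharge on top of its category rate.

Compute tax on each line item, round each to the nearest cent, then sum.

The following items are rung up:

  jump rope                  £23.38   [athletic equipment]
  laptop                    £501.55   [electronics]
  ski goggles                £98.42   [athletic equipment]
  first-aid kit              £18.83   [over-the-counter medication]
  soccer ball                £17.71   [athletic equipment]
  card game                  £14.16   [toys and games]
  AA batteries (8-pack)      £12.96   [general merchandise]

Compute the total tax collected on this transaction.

£27.50

Jump rope £23.38: athletic equipment → 3% → £0.70
Laptop £501.55: electronics → 3% + 1% surcharge = 4% → £20.06
Ski goggles £98.42: athletic equipment → 3% → £2.95
First-aid kit £18.83: over-the-counter medication → 7.25% → £1.37
Soccer ball £17.71: athletic equipment → 3% → £0.53
Card game £14.16: toys and games → 9.25% → £1.31
AA batteries (8-pack) £12.96: general merchandise → 4.5% → £0.58
Total tax = £0.70 + £20.06 + £2.95 + £1.37 + £0.53 + £1.31 + £0.58 = £27.50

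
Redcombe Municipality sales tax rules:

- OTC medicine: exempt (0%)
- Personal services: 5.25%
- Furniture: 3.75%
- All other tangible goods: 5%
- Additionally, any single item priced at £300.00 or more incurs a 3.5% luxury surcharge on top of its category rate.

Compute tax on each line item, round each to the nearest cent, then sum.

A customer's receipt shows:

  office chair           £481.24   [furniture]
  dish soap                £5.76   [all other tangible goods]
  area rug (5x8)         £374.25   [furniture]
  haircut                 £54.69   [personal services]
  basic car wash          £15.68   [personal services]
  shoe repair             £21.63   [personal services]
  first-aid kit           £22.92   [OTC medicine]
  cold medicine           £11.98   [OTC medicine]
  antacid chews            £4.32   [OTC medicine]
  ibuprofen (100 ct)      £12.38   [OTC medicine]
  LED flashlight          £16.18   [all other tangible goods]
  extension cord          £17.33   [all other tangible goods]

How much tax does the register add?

Office chair £481.24: furniture → 3.75% + 3.5% surcharge = 7.25% → £34.89
Dish soap £5.76: all other tangible goods → 5% → £0.29
Area rug (5x8) £374.25: furniture → 3.75% + 3.5% surcharge = 7.25% → £27.13
Haircut £54.69: personal services → 5.25% → £2.87
Basic car wash £15.68: personal services → 5.25% → £0.82
Shoe repair £21.63: personal services → 5.25% → £1.14
First-aid kit £22.92: OTC medicine → 0% → £0.00
Cold medicine £11.98: OTC medicine → 0% → £0.00
Antacid chews £4.32: OTC medicine → 0% → £0.00
Ibuprofen (100 ct) £12.38: OTC medicine → 0% → £0.00
LED flashlight £16.18: all other tangible goods → 5% → £0.81
Extension cord £17.33: all other tangible goods → 5% → £0.87
Total tax = £34.89 + £0.29 + £27.13 + £2.87 + £0.82 + £1.14 + £0.81 + £0.87 = £68.82

£68.82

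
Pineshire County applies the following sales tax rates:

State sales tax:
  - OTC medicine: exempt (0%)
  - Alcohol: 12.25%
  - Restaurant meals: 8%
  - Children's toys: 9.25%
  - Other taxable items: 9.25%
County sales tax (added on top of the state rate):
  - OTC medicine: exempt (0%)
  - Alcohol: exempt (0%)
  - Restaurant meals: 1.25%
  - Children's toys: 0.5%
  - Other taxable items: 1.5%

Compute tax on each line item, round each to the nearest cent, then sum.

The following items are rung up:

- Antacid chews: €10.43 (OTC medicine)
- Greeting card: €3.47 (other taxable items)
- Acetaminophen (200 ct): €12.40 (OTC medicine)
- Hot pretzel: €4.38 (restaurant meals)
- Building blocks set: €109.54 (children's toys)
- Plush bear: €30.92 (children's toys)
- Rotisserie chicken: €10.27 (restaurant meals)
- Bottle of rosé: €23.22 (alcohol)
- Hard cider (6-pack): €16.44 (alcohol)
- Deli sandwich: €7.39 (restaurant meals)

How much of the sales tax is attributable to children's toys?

Building blocks set €109.54: children's toys → 9.25% + 0.5% county = 9.75% → €10.68
Plush bear €30.92: children's toys → 9.25% + 0.5% county = 9.75% → €3.01
Tax on children's toys = €10.68 + €3.01 = €13.69

€13.69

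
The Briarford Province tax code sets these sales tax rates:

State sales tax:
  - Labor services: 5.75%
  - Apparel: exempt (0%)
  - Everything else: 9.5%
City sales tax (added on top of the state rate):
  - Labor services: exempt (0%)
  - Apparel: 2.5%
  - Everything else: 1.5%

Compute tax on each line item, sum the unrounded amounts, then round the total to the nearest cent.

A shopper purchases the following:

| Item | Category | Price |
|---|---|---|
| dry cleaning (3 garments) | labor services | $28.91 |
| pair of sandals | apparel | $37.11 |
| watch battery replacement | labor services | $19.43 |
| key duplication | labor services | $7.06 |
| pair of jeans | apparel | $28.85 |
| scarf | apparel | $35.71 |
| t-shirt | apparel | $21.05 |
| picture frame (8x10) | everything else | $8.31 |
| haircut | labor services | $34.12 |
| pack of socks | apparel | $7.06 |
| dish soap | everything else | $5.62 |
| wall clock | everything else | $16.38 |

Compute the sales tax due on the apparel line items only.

Pair of sandals $37.11: apparel → 0% + 2.5% city = 2.5% → $0.92775
Pair of jeans $28.85: apparel → 0% + 2.5% city = 2.5% → $0.72125
Scarf $35.71: apparel → 0% + 2.5% city = 2.5% → $0.89275
T-shirt $21.05: apparel → 0% + 2.5% city = 2.5% → $0.52625
Pack of socks $7.06: apparel → 0% + 2.5% city = 2.5% → $0.1765
Tax on apparel: unrounded sum = $3.2445 → $3.24

$3.24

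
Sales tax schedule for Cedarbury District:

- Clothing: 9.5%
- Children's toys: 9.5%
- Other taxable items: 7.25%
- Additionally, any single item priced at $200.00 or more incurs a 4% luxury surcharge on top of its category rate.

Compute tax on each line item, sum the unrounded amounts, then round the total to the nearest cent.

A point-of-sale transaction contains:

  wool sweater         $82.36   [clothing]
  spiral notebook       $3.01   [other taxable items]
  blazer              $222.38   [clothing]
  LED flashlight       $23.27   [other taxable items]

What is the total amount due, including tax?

Wool sweater $82.36: clothing → 9.5% → $7.8242
Spiral notebook $3.01: other taxable items → 7.25% → $0.218225
Blazer $222.38: clothing → 9.5% + 4% surcharge = 13.5% → $30.0213
LED flashlight $23.27: other taxable items → 7.25% → $1.687075
Subtotal = $331.02; unrounded tax = $39.7508 → $39.75; total due = $370.77

$370.77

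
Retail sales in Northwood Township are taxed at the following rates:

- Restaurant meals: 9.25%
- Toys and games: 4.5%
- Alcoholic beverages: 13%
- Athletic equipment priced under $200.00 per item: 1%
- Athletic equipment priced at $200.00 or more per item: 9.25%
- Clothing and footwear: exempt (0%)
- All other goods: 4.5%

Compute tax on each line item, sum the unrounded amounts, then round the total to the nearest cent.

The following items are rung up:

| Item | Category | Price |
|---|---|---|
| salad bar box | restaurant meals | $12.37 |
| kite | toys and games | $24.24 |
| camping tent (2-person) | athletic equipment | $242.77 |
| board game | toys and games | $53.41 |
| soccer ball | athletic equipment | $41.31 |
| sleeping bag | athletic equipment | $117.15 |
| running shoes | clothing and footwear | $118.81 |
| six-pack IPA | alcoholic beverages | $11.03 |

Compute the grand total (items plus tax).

$651.20

Salad bar box $12.37: restaurant meals → 9.25% → $1.144225
Kite $24.24: toys and games → 4.5% → $1.0908
Camping tent (2-person) $242.77: athletic equipment, $200.00 or more → 9.25% → $22.456225
Board game $53.41: toys and games → 4.5% → $2.40345
Soccer ball $41.31: athletic equipment, under $200.00 → 1% → $0.4131
Sleeping bag $117.15: athletic equipment, under $200.00 → 1% → $1.1715
Running shoes $118.81: clothing and footwear → 0% → $0.00
Six-pack IPA $11.03: alcoholic beverages → 13% → $1.4339
Subtotal = $621.09; unrounded tax = $30.1132 → $30.11; total due = $651.20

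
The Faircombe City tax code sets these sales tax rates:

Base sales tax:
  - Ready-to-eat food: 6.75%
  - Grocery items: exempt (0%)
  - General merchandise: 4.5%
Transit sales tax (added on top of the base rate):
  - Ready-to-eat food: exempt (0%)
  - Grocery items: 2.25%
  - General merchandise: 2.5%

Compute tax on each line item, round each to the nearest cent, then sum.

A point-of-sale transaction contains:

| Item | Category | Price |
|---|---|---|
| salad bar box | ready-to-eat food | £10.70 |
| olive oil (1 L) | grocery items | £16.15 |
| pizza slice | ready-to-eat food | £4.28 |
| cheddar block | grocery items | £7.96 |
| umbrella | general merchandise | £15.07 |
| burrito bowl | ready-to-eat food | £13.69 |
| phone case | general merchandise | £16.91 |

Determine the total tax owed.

£4.70

Salad bar box £10.70: ready-to-eat food → 6.75% + 0% transit = 6.75% → £0.72
Olive oil (1 L) £16.15: grocery items → 0% + 2.25% transit = 2.25% → £0.36
Pizza slice £4.28: ready-to-eat food → 6.75% + 0% transit = 6.75% → £0.29
Cheddar block £7.96: grocery items → 0% + 2.25% transit = 2.25% → £0.18
Umbrella £15.07: general merchandise → 4.5% + 2.5% transit = 7% → £1.05
Burrito bowl £13.69: ready-to-eat food → 6.75% + 0% transit = 6.75% → £0.92
Phone case £16.91: general merchandise → 4.5% + 2.5% transit = 7% → £1.18
Total tax = £0.72 + £0.36 + £0.29 + £0.18 + £1.05 + £0.92 + £1.18 = £4.70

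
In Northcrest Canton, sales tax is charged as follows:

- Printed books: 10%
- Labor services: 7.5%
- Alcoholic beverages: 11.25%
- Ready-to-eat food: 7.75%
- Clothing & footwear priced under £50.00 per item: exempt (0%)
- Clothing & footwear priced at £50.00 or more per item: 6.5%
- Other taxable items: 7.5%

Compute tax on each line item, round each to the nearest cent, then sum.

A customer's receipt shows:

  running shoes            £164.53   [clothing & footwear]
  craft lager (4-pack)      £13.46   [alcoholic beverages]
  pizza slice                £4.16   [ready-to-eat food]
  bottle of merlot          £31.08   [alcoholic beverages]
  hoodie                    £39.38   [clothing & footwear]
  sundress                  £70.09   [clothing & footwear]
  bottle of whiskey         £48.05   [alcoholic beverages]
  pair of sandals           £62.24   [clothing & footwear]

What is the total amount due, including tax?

£463.03

Running shoes £164.53: clothing & footwear, £50.00 or more → 6.5% → £10.69
Craft lager (4-pack) £13.46: alcoholic beverages → 11.25% → £1.51
Pizza slice £4.16: ready-to-eat food → 7.75% → £0.32
Bottle of merlot £31.08: alcoholic beverages → 11.25% → £3.50
Hoodie £39.38: clothing & footwear, under £50.00 → 0% → £0.00
Sundress £70.09: clothing & footwear, £50.00 or more → 6.5% → £4.56
Bottle of whiskey £48.05: alcoholic beverages → 11.25% → £5.41
Pair of sandals £62.24: clothing & footwear, £50.00 or more → 6.5% → £4.05
Subtotal = £432.99; tax = £30.04; total due = £463.03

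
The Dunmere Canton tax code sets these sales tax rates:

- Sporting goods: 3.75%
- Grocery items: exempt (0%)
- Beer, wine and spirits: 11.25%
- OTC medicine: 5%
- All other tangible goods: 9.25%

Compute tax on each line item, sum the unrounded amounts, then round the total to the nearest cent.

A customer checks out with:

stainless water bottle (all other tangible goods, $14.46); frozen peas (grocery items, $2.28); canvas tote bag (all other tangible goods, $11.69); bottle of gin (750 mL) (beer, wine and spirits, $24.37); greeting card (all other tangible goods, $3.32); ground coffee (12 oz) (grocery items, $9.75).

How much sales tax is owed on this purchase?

Stainless water bottle $14.46: all other tangible goods → 9.25% → $1.33755
Frozen peas $2.28: grocery items → 0% → $0.00
Canvas tote bag $11.69: all other tangible goods → 9.25% → $1.081325
Bottle of gin (750 mL) $24.37: beer, wine and spirits → 11.25% → $2.741625
Greeting card $3.32: all other tangible goods → 9.25% → $0.3071
Ground coffee (12 oz) $9.75: grocery items → 0% → $0.00
Unrounded tax sum = $5.4676 → $5.47

$5.47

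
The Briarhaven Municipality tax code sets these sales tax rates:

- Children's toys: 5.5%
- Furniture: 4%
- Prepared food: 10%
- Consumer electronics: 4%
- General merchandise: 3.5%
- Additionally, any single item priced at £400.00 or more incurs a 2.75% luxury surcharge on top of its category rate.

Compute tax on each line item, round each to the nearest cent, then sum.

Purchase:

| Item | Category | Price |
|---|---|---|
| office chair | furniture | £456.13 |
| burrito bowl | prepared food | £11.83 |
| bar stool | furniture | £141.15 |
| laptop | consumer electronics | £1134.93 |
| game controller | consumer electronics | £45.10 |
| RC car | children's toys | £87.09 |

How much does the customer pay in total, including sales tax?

Office chair £456.13: furniture → 4% + 2.75% surcharge = 6.75% → £30.79
Burrito bowl £11.83: prepared food → 10% → £1.18
Bar stool £141.15: furniture → 4% → £5.65
Laptop £1134.93: consumer electronics → 4% + 2.75% surcharge = 6.75% → £76.61
Game controller £45.10: consumer electronics → 4% → £1.80
RC car £87.09: children's toys → 5.5% → £4.79
Subtotal = £1876.23; tax = £120.82; total due = £1997.05

£1997.05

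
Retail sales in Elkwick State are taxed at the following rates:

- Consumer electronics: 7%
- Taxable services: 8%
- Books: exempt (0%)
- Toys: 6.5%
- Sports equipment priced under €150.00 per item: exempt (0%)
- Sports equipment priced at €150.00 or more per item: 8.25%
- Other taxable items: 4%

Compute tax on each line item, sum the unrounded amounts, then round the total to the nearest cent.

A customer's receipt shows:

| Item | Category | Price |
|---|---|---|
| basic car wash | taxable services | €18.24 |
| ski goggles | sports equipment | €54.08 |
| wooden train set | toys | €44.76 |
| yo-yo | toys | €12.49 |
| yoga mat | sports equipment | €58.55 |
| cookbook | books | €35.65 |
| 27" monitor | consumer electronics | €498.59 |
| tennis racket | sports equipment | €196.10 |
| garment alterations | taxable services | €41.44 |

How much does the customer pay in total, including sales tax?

€1019.48

Basic car wash €18.24: taxable services → 8% → €1.4592
Ski goggles €54.08: sports equipment, under €150.00 → 0% → €0.00
Wooden train set €44.76: toys → 6.5% → €2.9094
Yo-yo €12.49: toys → 6.5% → €0.81185
Yoga mat €58.55: sports equipment, under €150.00 → 0% → €0.00
Cookbook €35.65: books → 0% → €0.00
27" monitor €498.59: consumer electronics → 7% → €34.9013
Tennis racket €196.10: sports equipment, €150.00 or more → 8.25% → €16.17825
Garment alterations €41.44: taxable services → 8% → €3.3152
Subtotal = €959.90; unrounded tax = €59.5752 → €59.58; total due = €1019.48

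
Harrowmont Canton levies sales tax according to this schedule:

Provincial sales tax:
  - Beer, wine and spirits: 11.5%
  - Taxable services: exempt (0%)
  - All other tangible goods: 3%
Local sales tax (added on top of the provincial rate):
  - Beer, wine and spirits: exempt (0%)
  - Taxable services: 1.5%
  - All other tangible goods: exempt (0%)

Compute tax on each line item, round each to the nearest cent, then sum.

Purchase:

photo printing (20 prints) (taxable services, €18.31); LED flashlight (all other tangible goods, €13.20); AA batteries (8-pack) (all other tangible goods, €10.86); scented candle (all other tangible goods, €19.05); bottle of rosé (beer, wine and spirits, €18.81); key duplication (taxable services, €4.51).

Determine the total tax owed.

Photo printing (20 prints) €18.31: taxable services → 0% + 1.5% local = 1.5% → €0.27
LED flashlight €13.20: all other tangible goods → 3% + 0% local = 3% → €0.40
AA batteries (8-pack) €10.86: all other tangible goods → 3% + 0% local = 3% → €0.33
Scented candle €19.05: all other tangible goods → 3% + 0% local = 3% → €0.57
Bottle of rosé €18.81: beer, wine and spirits → 11.5% + 0% local = 11.5% → €2.16
Key duplication €4.51: taxable services → 0% + 1.5% local = 1.5% → €0.07
Total tax = €0.27 + €0.40 + €0.33 + €0.57 + €2.16 + €0.07 = €3.80

€3.80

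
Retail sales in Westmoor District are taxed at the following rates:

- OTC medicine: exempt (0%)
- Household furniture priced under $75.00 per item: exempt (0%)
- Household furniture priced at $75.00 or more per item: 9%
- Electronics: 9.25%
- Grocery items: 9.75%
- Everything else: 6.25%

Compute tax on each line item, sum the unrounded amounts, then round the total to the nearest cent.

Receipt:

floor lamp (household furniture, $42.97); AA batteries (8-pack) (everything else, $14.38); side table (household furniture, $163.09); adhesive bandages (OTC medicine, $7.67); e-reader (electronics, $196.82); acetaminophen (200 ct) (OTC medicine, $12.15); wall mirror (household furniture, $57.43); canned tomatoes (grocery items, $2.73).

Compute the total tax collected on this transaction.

Floor lamp $42.97: household furniture, under $75.00 → 0% → $0.00
AA batteries (8-pack) $14.38: everything else → 6.25% → $0.89875
Side table $163.09: household furniture, $75.00 or more → 9% → $14.6781
Adhesive bandages $7.67: OTC medicine → 0% → $0.00
E-reader $196.82: electronics → 9.25% → $18.20585
Acetaminophen (200 ct) $12.15: OTC medicine → 0% → $0.00
Wall mirror $57.43: household furniture, under $75.00 → 0% → $0.00
Canned tomatoes $2.73: grocery items → 9.75% → $0.266175
Unrounded tax sum = $34.048875 → $34.05

$34.05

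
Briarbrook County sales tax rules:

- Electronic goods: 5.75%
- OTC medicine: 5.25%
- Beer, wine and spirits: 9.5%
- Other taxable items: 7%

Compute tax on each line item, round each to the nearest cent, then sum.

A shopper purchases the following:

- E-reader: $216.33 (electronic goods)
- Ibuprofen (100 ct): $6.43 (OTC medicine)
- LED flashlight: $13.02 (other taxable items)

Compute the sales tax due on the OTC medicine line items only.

Ibuprofen (100 ct) $6.43: OTC medicine → 5.25% → $0.34
Tax on OTC medicine = $0.34

$0.34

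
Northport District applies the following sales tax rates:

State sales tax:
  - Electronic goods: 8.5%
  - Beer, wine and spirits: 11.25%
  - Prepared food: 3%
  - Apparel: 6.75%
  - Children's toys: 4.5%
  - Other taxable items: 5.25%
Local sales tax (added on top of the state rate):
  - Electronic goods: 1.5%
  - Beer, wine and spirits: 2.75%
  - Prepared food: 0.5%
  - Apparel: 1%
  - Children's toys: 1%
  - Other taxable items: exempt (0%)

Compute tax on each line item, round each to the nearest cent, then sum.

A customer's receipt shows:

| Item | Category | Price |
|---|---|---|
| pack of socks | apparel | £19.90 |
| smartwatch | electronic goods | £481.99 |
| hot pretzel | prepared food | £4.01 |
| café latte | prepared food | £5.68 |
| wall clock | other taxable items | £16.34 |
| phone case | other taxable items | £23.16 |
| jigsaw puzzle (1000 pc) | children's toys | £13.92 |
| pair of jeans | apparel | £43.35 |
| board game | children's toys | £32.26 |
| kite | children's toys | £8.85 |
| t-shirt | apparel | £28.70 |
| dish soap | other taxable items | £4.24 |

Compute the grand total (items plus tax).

Pack of socks £19.90: apparel → 6.75% + 1% local = 7.75% → £1.54
Smartwatch £481.99: electronic goods → 8.5% + 1.5% local = 10% → £48.20
Hot pretzel £4.01: prepared food → 3% + 0.5% local = 3.5% → £0.14
Café latte £5.68: prepared food → 3% + 0.5% local = 3.5% → £0.20
Wall clock £16.34: other taxable items → 5.25% + 0% local = 5.25% → £0.86
Phone case £23.16: other taxable items → 5.25% + 0% local = 5.25% → £1.22
Jigsaw puzzle (1000 pc) £13.92: children's toys → 4.5% + 1% local = 5.5% → £0.77
Pair of jeans £43.35: apparel → 6.75% + 1% local = 7.75% → £3.36
Board game £32.26: children's toys → 4.5% + 1% local = 5.5% → £1.77
Kite £8.85: children's toys → 4.5% + 1% local = 5.5% → £0.49
T-shirt £28.70: apparel → 6.75% + 1% local = 7.75% → £2.22
Dish soap £4.24: other taxable items → 5.25% + 0% local = 5.25% → £0.22
Subtotal = £682.40; tax = £60.99; total due = £743.39

£743.39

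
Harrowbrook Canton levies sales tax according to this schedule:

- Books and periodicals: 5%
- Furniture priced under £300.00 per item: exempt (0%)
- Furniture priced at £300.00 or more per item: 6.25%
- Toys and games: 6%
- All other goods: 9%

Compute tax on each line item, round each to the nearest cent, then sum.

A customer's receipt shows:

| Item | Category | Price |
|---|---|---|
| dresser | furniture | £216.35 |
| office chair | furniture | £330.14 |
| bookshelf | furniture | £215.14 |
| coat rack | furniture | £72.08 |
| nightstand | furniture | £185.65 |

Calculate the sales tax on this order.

Dresser £216.35: furniture, under £300.00 → 0% → £0.00
Office chair £330.14: furniture, £300.00 or more → 6.25% → £20.63
Bookshelf £215.14: furniture, under £300.00 → 0% → £0.00
Coat rack £72.08: furniture, under £300.00 → 0% → £0.00
Nightstand £185.65: furniture, under £300.00 → 0% → £0.00
Total tax = £20.63

£20.63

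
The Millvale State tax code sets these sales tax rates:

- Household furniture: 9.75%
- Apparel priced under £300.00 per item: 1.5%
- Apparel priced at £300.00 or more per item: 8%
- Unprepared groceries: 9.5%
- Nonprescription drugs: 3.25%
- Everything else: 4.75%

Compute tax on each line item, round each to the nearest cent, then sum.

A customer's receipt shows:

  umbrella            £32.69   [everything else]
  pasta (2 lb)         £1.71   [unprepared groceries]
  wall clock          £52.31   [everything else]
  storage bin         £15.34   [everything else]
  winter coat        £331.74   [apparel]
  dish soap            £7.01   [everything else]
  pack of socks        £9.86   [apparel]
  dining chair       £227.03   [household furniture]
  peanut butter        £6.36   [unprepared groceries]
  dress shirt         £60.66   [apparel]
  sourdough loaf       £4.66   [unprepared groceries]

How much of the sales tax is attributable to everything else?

£5.09

Umbrella £32.69: everything else → 4.75% → £1.55
Wall clock £52.31: everything else → 4.75% → £2.48
Storage bin £15.34: everything else → 4.75% → £0.73
Dish soap £7.01: everything else → 4.75% → £0.33
Tax on everything else = £1.55 + £2.48 + £0.73 + £0.33 = £5.09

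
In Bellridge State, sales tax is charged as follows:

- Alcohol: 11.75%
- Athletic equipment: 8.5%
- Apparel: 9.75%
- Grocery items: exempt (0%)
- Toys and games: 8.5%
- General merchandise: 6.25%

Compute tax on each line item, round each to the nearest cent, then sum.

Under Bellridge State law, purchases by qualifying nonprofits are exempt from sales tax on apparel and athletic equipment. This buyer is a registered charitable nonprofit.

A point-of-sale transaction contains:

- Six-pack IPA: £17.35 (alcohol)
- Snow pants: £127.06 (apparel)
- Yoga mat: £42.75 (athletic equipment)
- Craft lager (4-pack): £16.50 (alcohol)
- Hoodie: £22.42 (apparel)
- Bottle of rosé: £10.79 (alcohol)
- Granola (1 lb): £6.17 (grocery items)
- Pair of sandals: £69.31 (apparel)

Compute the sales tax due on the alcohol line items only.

Six-pack IPA £17.35: alcohol → 11.75% → £2.04
Craft lager (4-pack) £16.50: alcohol → 11.75% → £1.94
Bottle of rosé £10.79: alcohol → 11.75% → £1.27
Tax on alcohol = £2.04 + £1.94 + £1.27 = £5.25

£5.25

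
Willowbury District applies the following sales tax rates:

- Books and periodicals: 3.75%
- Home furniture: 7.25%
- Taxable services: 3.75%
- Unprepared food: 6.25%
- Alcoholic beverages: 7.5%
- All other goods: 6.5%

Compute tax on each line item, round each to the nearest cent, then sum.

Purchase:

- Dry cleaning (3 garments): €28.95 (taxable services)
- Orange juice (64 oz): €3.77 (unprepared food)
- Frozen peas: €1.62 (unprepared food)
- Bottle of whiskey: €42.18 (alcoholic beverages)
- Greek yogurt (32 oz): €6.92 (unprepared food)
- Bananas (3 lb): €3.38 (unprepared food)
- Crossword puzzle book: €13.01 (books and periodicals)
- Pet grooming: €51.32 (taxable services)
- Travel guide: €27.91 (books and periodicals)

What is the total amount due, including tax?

Dry cleaning (3 garments) €28.95: taxable services → 3.75% → €1.09
Orange juice (64 oz) €3.77: unprepared food → 6.25% → €0.24
Frozen peas €1.62: unprepared food → 6.25% → €0.10
Bottle of whiskey €42.18: alcoholic beverages → 7.5% → €3.16
Greek yogurt (32 oz) €6.92: unprepared food → 6.25% → €0.43
Bananas (3 lb) €3.38: unprepared food → 6.25% → €0.21
Crossword puzzle book €13.01: books and periodicals → 3.75% → €0.49
Pet grooming €51.32: taxable services → 3.75% → €1.92
Travel guide €27.91: books and periodicals → 3.75% → €1.05
Subtotal = €179.06; tax = €8.69; total due = €187.75

€187.75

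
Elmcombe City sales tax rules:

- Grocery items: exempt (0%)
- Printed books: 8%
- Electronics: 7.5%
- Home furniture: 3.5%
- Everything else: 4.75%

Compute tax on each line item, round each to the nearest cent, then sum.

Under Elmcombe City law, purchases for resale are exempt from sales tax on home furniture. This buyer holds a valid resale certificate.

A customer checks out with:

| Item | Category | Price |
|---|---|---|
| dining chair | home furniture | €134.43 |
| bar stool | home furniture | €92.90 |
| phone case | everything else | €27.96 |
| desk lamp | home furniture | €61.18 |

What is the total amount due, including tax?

€317.80

Dining chair €134.43: home furniture, buyer-exempt → 0% → €0.00
Bar stool €92.90: home furniture, buyer-exempt → 0% → €0.00
Phone case €27.96: everything else → 4.75% → €1.33
Desk lamp €61.18: home furniture, buyer-exempt → 0% → €0.00
Subtotal = €316.47; tax = €1.33; total due = €317.80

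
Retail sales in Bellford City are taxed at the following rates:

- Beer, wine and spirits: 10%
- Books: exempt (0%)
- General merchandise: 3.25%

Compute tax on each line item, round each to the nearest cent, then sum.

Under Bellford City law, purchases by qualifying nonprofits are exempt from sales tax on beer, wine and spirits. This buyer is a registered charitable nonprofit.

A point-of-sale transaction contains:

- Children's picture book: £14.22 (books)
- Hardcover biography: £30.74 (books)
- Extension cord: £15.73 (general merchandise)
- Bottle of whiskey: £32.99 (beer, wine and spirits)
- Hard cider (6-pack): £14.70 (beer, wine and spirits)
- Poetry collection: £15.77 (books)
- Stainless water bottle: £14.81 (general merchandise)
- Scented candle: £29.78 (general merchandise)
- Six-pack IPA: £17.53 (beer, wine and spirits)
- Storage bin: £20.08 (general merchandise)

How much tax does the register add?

Children's picture book £14.22: books → 0% → £0.00
Hardcover biography £30.74: books → 0% → £0.00
Extension cord £15.73: general merchandise → 3.25% → £0.51
Bottle of whiskey £32.99: beer, wine and spirits, buyer-exempt → 0% → £0.00
Hard cider (6-pack) £14.70: beer, wine and spirits, buyer-exempt → 0% → £0.00
Poetry collection £15.77: books → 0% → £0.00
Stainless water bottle £14.81: general merchandise → 3.25% → £0.48
Scented candle £29.78: general merchandise → 3.25% → £0.97
Six-pack IPA £17.53: beer, wine and spirits, buyer-exempt → 0% → £0.00
Storage bin £20.08: general merchandise → 3.25% → £0.65
Total tax = £0.51 + £0.48 + £0.97 + £0.65 = £2.61

£2.61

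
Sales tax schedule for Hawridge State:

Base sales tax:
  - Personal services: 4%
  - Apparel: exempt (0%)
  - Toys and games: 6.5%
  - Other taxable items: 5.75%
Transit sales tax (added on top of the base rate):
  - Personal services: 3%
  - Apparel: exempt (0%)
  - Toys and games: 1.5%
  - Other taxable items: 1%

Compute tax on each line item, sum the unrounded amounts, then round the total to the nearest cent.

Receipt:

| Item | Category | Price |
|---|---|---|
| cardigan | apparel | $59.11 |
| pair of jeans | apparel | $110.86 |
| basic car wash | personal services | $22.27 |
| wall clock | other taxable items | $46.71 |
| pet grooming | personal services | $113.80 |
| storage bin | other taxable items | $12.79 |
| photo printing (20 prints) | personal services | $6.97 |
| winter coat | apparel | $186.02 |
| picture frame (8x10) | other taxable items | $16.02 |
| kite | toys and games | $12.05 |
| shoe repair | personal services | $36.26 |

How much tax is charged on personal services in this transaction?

Basic car wash $22.27: personal services → 4% + 3% transit = 7% → $1.5589
Pet grooming $113.80: personal services → 4% + 3% transit = 7% → $7.966
Photo printing (20 prints) $6.97: personal services → 4% + 3% transit = 7% → $0.4879
Shoe repair $36.26: personal services → 4% + 3% transit = 7% → $2.5382
Tax on personal services: unrounded sum = $12.551 → $12.55

$12.55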